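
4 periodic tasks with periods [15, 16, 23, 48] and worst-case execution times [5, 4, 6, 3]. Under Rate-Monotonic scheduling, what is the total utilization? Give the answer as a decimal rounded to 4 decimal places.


Compute individual utilizations (exact fractions):
  Task 1: C/T = 5/15 = 1/3 (approx. 0.3333)
  Task 2: C/T = 4/16 = 1/4 (approx. 0.25)
  Task 3: C/T = 6/23 (approx. 0.2609)
  Task 4: C/T = 3/48 = 1/16 (approx. 0.0625)
Total utilization U = 1/3 + 1/4 + 6/23 + 1/16 = 1001/1104
Rounded to 4 decimal places: U = 0.9067
RM (Liu & Layland) bound for 4 tasks = 0.756828; compare with U = 1001/1104 (approx. 0.906703)
bound < U <= 1, so the RM sufficient condition is not met (inconclusive; an exact test such as response-time analysis is needed).

0.9067


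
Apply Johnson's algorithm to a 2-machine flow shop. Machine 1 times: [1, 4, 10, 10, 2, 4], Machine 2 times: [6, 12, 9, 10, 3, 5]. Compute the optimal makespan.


Apply Johnson's rule:
  Group 1 (a <= b): [(1, 1, 6), (5, 2, 3), (2, 4, 12), (6, 4, 5), (4, 10, 10)]
  Group 2 (a > b): [(3, 10, 9)]
Optimal job order: [1, 5, 2, 6, 4, 3]
Schedule:
  Job 1: M1 done at 1, M2 done at 7
  Job 5: M1 done at 3, M2 done at 10
  Job 2: M1 done at 7, M2 done at 22
  Job 6: M1 done at 11, M2 done at 27
  Job 4: M1 done at 21, M2 done at 37
  Job 3: M1 done at 31, M2 done at 46
Makespan = 46

46


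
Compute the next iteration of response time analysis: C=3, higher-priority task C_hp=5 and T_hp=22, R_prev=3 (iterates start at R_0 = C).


R_next = C + ceil(R_prev / T_hp) * C_hp
ceil(3 / 22) = ceil(0.1364) = 1
Interference = 1 * 5 = 5
R_next = 3 + 5 = 8

8


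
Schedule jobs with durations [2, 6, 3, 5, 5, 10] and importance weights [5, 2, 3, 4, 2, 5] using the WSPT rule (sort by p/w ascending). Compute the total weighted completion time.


Compute p/w ratios and sort ascending (WSPT): [(2, 5), (3, 3), (5, 4), (10, 5), (5, 2), (6, 2)]
Compute weighted completion times:
  Job (p=2,w=5): C=2, w*C=5*2=10
  Job (p=3,w=3): C=5, w*C=3*5=15
  Job (p=5,w=4): C=10, w*C=4*10=40
  Job (p=10,w=5): C=20, w*C=5*20=100
  Job (p=5,w=2): C=25, w*C=2*25=50
  Job (p=6,w=2): C=31, w*C=2*31=62
Total weighted completion time = 277

277


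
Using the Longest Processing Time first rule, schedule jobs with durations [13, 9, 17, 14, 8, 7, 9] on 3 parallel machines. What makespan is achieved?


Sort jobs in decreasing order (LPT): [17, 14, 13, 9, 9, 8, 7]
Assign each job to the least loaded machine:
  Machine 1: jobs [17, 8], load = 25
  Machine 2: jobs [14, 9], load = 23
  Machine 3: jobs [13, 9, 7], load = 29
Makespan = max load = 29

29


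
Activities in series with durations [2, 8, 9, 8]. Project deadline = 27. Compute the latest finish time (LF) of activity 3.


LF(activity 3) = deadline - sum of successor durations
Successors: activities 4 through 4 with durations [8]
Sum of successor durations = 8
LF = 27 - 8 = 19

19


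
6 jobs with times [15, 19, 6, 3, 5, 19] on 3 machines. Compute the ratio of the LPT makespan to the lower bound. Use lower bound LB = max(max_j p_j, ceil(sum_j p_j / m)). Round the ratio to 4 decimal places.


LPT order: [19, 19, 15, 6, 5, 3]
Machine loads after assignment: [24, 22, 21]
LPT makespan = 24
Lower bound = max(max_job, ceil(total/3)) = max(19, 23) = 23
Ratio = 24 / 23 = 1.0435

1.0435


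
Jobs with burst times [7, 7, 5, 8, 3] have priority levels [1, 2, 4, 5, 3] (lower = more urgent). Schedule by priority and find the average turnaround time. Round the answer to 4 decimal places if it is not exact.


Sort by priority (ascending = highest first):
Order: [(1, 7), (2, 7), (3, 3), (4, 5), (5, 8)]
Completion times:
  Priority 1, burst=7, C=7
  Priority 2, burst=7, C=14
  Priority 3, burst=3, C=17
  Priority 4, burst=5, C=22
  Priority 5, burst=8, C=30
Average turnaround = 90/5 = 18.0

18.0


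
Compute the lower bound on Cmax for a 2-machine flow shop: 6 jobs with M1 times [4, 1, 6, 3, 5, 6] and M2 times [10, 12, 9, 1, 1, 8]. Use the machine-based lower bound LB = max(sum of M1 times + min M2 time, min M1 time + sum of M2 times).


LB1 = sum(M1 times) + min(M2 times) = 25 + 1 = 26
LB2 = min(M1 times) + sum(M2 times) = 1 + 41 = 42
Lower bound = max(LB1, LB2) = max(26, 42) = 42

42


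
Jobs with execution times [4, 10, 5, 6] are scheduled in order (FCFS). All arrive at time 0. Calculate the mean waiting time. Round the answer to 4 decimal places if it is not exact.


FCFS order (as given): [4, 10, 5, 6]
Waiting times:
  Job 1: wait = 0
  Job 2: wait = 4
  Job 3: wait = 14
  Job 4: wait = 19
Sum of waiting times = 37
Average waiting time = 37/4 = 9.25

9.25


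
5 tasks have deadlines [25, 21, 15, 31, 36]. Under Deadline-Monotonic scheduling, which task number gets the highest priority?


Sort tasks by relative deadline (ascending):
  Task 3: deadline = 15
  Task 2: deadline = 21
  Task 1: deadline = 25
  Task 4: deadline = 31
  Task 5: deadline = 36
Priority order (highest first): [3, 2, 1, 4, 5]
Highest priority task = 3

3


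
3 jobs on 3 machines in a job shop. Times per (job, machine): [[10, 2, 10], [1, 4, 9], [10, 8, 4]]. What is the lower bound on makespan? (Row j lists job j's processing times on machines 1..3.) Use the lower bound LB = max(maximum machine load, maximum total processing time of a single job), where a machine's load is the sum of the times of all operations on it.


Machine loads:
  Machine 1: 10 + 1 + 10 = 21
  Machine 2: 2 + 4 + 8 = 14
  Machine 3: 10 + 9 + 4 = 23
Max machine load = 23
Job totals:
  Job 1: 22
  Job 2: 14
  Job 3: 22
Max job total = 22
Lower bound = max(23, 22) = 23

23


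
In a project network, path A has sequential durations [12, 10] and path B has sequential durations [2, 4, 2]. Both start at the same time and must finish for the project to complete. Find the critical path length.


Path A total = 12 + 10 = 22
Path B total = 2 + 4 + 2 = 8
Critical path = longest path = max(22, 8) = 22

22


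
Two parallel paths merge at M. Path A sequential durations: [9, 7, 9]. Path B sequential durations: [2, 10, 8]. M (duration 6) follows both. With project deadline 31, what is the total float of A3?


Forward pass: ES(A3) = sum of predecessors on chain A = 16
EF = ES + duration = 16 + 9 = 25
Backward pass: LF(M) = deadline = 31; LS(M) = 31 - 6 = 25
LF(A3) = LS(M) - sum(successors on chain A) = 25 - 0 = 25
LS = LF - duration = 25 - 9 = 16
Total float = LS - ES = 16 - 16 = 0

0


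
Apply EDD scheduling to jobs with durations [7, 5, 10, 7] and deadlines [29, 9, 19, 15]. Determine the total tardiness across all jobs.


Sort by due date (EDD order): [(5, 9), (7, 15), (10, 19), (7, 29)]
Compute completion times and tardiness:
  Job 1: p=5, d=9, C=5, tardiness=max(0,5-9)=0
  Job 2: p=7, d=15, C=12, tardiness=max(0,12-15)=0
  Job 3: p=10, d=19, C=22, tardiness=max(0,22-19)=3
  Job 4: p=7, d=29, C=29, tardiness=max(0,29-29)=0
Total tardiness = 3

3


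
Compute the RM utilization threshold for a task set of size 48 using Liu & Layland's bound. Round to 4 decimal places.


Compute 2^(1/48) = 1.0145453349
Subtract 1: 1.0145453349 - 1 = 0.0145453349
Multiply by n: 48 * 0.0145453349 = 0.6981760752
Round to 4 dp: 0.6982

0.6982


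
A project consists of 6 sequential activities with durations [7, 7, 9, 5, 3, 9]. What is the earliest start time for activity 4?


Activity 4 starts after activities 1 through 3 complete.
Predecessor durations: [7, 7, 9]
ES = 7 + 7 + 9 = 23

23


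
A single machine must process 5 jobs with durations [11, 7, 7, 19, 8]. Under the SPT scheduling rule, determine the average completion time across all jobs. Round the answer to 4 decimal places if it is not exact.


Sort jobs by processing time (SPT order): [7, 7, 8, 11, 19]
Compute completion times sequentially:
  Job 1: processing = 7, completes at 7
  Job 2: processing = 7, completes at 14
  Job 3: processing = 8, completes at 22
  Job 4: processing = 11, completes at 33
  Job 5: processing = 19, completes at 52
Sum of completion times = 128
Average completion time = 128/5 = 25.6

25.6


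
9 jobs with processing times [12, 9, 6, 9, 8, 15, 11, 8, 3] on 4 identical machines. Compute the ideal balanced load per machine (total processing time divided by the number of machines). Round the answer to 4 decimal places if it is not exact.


Total processing time = 12 + 9 + 6 + 9 + 8 + 15 + 11 + 8 + 3 = 81
Number of machines = 4
Ideal balanced load = 81 / 4 = 20.25

20.25


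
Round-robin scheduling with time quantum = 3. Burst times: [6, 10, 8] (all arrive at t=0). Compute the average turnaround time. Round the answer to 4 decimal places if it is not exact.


Time quantum = 3
Execution trace:
  J1 runs 3 units, time = 3
  J2 runs 3 units, time = 6
  J3 runs 3 units, time = 9
  J1 runs 3 units, time = 12
  J2 runs 3 units, time = 15
  J3 runs 3 units, time = 18
  J2 runs 3 units, time = 21
  J3 runs 2 units, time = 23
  J2 runs 1 units, time = 24
Finish times: [12, 24, 23]
Average turnaround = 59/3 = 19.6667

19.6667


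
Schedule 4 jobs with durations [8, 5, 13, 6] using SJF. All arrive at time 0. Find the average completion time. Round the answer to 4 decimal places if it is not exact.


SJF order (ascending): [5, 6, 8, 13]
Completion times:
  Job 1: burst=5, C=5
  Job 2: burst=6, C=11
  Job 3: burst=8, C=19
  Job 4: burst=13, C=32
Average completion = 67/4 = 16.75

16.75


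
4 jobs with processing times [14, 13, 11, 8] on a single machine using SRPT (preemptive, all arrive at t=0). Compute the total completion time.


Since all jobs arrive at t=0, SRPT equals SPT ordering.
SPT order: [8, 11, 13, 14]
Completion times:
  Job 1: p=8, C=8
  Job 2: p=11, C=19
  Job 3: p=13, C=32
  Job 4: p=14, C=46
Total completion time = 8 + 19 + 32 + 46 = 105

105


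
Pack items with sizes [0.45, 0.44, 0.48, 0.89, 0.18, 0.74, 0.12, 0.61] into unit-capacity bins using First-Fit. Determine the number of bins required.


Place items sequentially using First-Fit:
  Item 0.45 -> new Bin 1
  Item 0.44 -> Bin 1 (now 0.89)
  Item 0.48 -> new Bin 2
  Item 0.89 -> new Bin 3
  Item 0.18 -> Bin 2 (now 0.66)
  Item 0.74 -> new Bin 4
  Item 0.12 -> Bin 2 (now 0.78)
  Item 0.61 -> new Bin 5
Total bins used = 5

5


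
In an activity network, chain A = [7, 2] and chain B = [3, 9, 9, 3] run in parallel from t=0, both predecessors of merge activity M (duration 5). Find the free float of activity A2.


ES(A2) = sum of predecessors on chain A = 7
EF(A2) = ES + duration = 7 + 2 = 9
Successor of A2 is M. ES(M) = max(sum(A), sum(B)) = max(9, 24) = 24
Free float = ES(successor) - EF(current) = 24 - 9 = 15

15


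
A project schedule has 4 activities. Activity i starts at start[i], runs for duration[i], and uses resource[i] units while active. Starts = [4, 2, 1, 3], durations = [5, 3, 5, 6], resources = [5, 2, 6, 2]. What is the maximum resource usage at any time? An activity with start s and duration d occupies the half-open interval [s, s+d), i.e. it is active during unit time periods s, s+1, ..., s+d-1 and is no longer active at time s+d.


Each activity i is active on [start_i, start_i + duration_i).
Compute total resource usage per time slot:
  t=0: active resources = [], total = 0
  t=1: active resources = [6], total = 6
  t=2: active resources = [2, 6], total = 8
  t=3: active resources = [2, 6, 2], total = 10
  t=4: active resources = [5, 2, 6, 2], total = 15
  t=5: active resources = [5, 6, 2], total = 13
  t=6: active resources = [5, 2], total = 7
  t=7: active resources = [5, 2], total = 7
  t=8: active resources = [5, 2], total = 7
Peak resource demand = 15

15


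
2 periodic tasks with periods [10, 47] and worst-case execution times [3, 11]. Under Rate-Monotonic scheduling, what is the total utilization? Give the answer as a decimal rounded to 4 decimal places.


Compute individual utilizations (exact fractions):
  Task 1: C/T = 3/10 (approx. 0.3)
  Task 2: C/T = 11/47 (approx. 0.234)
Total utilization U = 3/10 + 11/47 = 251/470
Rounded to 4 decimal places: U = 0.5340
RM (Liu & Layland) bound for 2 tasks = 0.828427; compare with U = 251/470 (approx. 0.534043)
U <= bound, so schedulable by RM sufficient condition.

0.5340


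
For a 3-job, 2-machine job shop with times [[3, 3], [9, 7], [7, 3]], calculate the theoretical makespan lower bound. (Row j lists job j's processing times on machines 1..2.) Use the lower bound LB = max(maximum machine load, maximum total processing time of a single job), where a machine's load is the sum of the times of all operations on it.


Machine loads:
  Machine 1: 3 + 9 + 7 = 19
  Machine 2: 3 + 7 + 3 = 13
Max machine load = 19
Job totals:
  Job 1: 6
  Job 2: 16
  Job 3: 10
Max job total = 16
Lower bound = max(19, 16) = 19

19


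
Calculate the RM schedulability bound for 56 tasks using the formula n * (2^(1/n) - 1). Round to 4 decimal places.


Compute 2^(1/56) = 1.0124545481
Subtract 1: 1.0124545481 - 1 = 0.0124545481
Multiply by n: 56 * 0.0124545481 = 0.6974546936
Round to 4 dp: 0.6975

0.6975


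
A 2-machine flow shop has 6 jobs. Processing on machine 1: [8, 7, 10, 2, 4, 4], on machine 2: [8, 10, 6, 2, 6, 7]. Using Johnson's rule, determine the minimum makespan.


Apply Johnson's rule:
  Group 1 (a <= b): [(4, 2, 2), (5, 4, 6), (6, 4, 7), (2, 7, 10), (1, 8, 8)]
  Group 2 (a > b): [(3, 10, 6)]
Optimal job order: [4, 5, 6, 2, 1, 3]
Schedule:
  Job 4: M1 done at 2, M2 done at 4
  Job 5: M1 done at 6, M2 done at 12
  Job 6: M1 done at 10, M2 done at 19
  Job 2: M1 done at 17, M2 done at 29
  Job 1: M1 done at 25, M2 done at 37
  Job 3: M1 done at 35, M2 done at 43
Makespan = 43

43


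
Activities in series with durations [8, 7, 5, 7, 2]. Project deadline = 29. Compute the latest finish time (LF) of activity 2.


LF(activity 2) = deadline - sum of successor durations
Successors: activities 3 through 5 with durations [5, 7, 2]
Sum of successor durations = 14
LF = 29 - 14 = 15

15


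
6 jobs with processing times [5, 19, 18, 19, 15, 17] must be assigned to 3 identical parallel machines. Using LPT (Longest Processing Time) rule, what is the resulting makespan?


Sort jobs in decreasing order (LPT): [19, 19, 18, 17, 15, 5]
Assign each job to the least loaded machine:
  Machine 1: jobs [19, 15], load = 34
  Machine 2: jobs [19, 5], load = 24
  Machine 3: jobs [18, 17], load = 35
Makespan = max load = 35

35


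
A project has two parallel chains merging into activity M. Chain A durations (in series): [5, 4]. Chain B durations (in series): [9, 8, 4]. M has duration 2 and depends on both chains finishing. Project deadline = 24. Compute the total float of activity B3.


Forward pass: ES(B3) = sum of predecessors on chain B = 17
EF = ES + duration = 17 + 4 = 21
Backward pass: LF(M) = deadline = 24; LS(M) = 24 - 2 = 22
LF(B3) = LS(M) - sum(successors on chain B) = 22 - 0 = 22
LS = LF - duration = 22 - 4 = 18
Total float = LS - ES = 18 - 17 = 1

1


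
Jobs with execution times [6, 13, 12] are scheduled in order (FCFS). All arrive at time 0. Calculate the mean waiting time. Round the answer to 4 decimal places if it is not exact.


FCFS order (as given): [6, 13, 12]
Waiting times:
  Job 1: wait = 0
  Job 2: wait = 6
  Job 3: wait = 19
Sum of waiting times = 25
Average waiting time = 25/3 = 8.3333

8.3333


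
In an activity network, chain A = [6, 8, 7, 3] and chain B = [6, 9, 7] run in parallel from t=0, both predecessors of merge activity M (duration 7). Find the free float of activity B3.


ES(B3) = sum of predecessors on chain B = 15
EF(B3) = ES + duration = 15 + 7 = 22
Successor of B3 is M. ES(M) = max(sum(A), sum(B)) = max(24, 22) = 24
Free float = ES(successor) - EF(current) = 24 - 22 = 2

2


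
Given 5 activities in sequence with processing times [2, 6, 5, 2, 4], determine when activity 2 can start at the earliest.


Activity 2 starts after activities 1 through 1 complete.
Predecessor durations: [2]
ES = 2 = 2

2


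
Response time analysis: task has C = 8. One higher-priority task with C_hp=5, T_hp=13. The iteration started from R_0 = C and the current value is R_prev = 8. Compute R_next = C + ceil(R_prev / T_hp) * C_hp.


R_next = C + ceil(R_prev / T_hp) * C_hp
ceil(8 / 13) = ceil(0.6154) = 1
Interference = 1 * 5 = 5
R_next = 8 + 5 = 13

13


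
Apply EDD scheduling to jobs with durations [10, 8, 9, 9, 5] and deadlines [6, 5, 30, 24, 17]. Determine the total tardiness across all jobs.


Sort by due date (EDD order): [(8, 5), (10, 6), (5, 17), (9, 24), (9, 30)]
Compute completion times and tardiness:
  Job 1: p=8, d=5, C=8, tardiness=max(0,8-5)=3
  Job 2: p=10, d=6, C=18, tardiness=max(0,18-6)=12
  Job 3: p=5, d=17, C=23, tardiness=max(0,23-17)=6
  Job 4: p=9, d=24, C=32, tardiness=max(0,32-24)=8
  Job 5: p=9, d=30, C=41, tardiness=max(0,41-30)=11
Total tardiness = 40

40


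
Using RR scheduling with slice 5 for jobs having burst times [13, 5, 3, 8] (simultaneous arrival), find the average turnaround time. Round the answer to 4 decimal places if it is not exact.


Time quantum = 5
Execution trace:
  J1 runs 5 units, time = 5
  J2 runs 5 units, time = 10
  J3 runs 3 units, time = 13
  J4 runs 5 units, time = 18
  J1 runs 5 units, time = 23
  J4 runs 3 units, time = 26
  J1 runs 3 units, time = 29
Finish times: [29, 10, 13, 26]
Average turnaround = 78/4 = 19.5

19.5


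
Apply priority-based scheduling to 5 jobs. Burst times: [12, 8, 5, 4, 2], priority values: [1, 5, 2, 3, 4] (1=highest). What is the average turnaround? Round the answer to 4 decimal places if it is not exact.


Sort by priority (ascending = highest first):
Order: [(1, 12), (2, 5), (3, 4), (4, 2), (5, 8)]
Completion times:
  Priority 1, burst=12, C=12
  Priority 2, burst=5, C=17
  Priority 3, burst=4, C=21
  Priority 4, burst=2, C=23
  Priority 5, burst=8, C=31
Average turnaround = 104/5 = 20.8

20.8


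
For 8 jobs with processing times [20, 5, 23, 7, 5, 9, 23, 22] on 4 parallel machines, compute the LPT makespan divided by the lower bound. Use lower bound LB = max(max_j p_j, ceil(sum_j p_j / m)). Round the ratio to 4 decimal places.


LPT order: [23, 23, 22, 20, 9, 7, 5, 5]
Machine loads after assignment: [28, 28, 29, 29]
LPT makespan = 29
Lower bound = max(max_job, ceil(total/4)) = max(23, 29) = 29
Ratio = 29 / 29 = 1.0

1.0


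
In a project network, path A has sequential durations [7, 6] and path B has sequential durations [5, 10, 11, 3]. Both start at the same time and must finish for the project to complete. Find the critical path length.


Path A total = 7 + 6 = 13
Path B total = 5 + 10 + 11 + 3 = 29
Critical path = longest path = max(13, 29) = 29

29


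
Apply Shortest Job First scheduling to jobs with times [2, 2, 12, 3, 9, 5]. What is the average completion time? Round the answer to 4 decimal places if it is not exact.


SJF order (ascending): [2, 2, 3, 5, 9, 12]
Completion times:
  Job 1: burst=2, C=2
  Job 2: burst=2, C=4
  Job 3: burst=3, C=7
  Job 4: burst=5, C=12
  Job 5: burst=9, C=21
  Job 6: burst=12, C=33
Average completion = 79/6 = 13.1667

13.1667


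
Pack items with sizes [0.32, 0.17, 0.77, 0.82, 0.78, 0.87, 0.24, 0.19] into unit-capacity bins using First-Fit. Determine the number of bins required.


Place items sequentially using First-Fit:
  Item 0.32 -> new Bin 1
  Item 0.17 -> Bin 1 (now 0.49)
  Item 0.77 -> new Bin 2
  Item 0.82 -> new Bin 3
  Item 0.78 -> new Bin 4
  Item 0.87 -> new Bin 5
  Item 0.24 -> Bin 1 (now 0.73)
  Item 0.19 -> Bin 1 (now 0.92)
Total bins used = 5

5


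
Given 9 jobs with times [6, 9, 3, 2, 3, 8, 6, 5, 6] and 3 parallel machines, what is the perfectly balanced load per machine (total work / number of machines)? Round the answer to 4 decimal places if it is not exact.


Total processing time = 6 + 9 + 3 + 2 + 3 + 8 + 6 + 5 + 6 = 48
Number of machines = 3
Ideal balanced load = 48 / 3 = 16.0

16.0


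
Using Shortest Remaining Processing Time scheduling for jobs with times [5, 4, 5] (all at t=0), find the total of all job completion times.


Since all jobs arrive at t=0, SRPT equals SPT ordering.
SPT order: [4, 5, 5]
Completion times:
  Job 1: p=4, C=4
  Job 2: p=5, C=9
  Job 3: p=5, C=14
Total completion time = 4 + 9 + 14 = 27

27


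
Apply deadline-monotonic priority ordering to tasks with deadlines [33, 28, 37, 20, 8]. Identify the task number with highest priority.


Sort tasks by relative deadline (ascending):
  Task 5: deadline = 8
  Task 4: deadline = 20
  Task 2: deadline = 28
  Task 1: deadline = 33
  Task 3: deadline = 37
Priority order (highest first): [5, 4, 2, 1, 3]
Highest priority task = 5

5


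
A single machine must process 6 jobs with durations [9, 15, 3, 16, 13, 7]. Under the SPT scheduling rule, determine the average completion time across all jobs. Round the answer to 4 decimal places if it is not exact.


Sort jobs by processing time (SPT order): [3, 7, 9, 13, 15, 16]
Compute completion times sequentially:
  Job 1: processing = 3, completes at 3
  Job 2: processing = 7, completes at 10
  Job 3: processing = 9, completes at 19
  Job 4: processing = 13, completes at 32
  Job 5: processing = 15, completes at 47
  Job 6: processing = 16, completes at 63
Sum of completion times = 174
Average completion time = 174/6 = 29.0

29.0


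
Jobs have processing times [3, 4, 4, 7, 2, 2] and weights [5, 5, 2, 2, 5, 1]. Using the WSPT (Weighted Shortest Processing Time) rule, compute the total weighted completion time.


Compute p/w ratios and sort ascending (WSPT): [(2, 5), (3, 5), (4, 5), (4, 2), (2, 1), (7, 2)]
Compute weighted completion times:
  Job (p=2,w=5): C=2, w*C=5*2=10
  Job (p=3,w=5): C=5, w*C=5*5=25
  Job (p=4,w=5): C=9, w*C=5*9=45
  Job (p=4,w=2): C=13, w*C=2*13=26
  Job (p=2,w=1): C=15, w*C=1*15=15
  Job (p=7,w=2): C=22, w*C=2*22=44
Total weighted completion time = 165

165


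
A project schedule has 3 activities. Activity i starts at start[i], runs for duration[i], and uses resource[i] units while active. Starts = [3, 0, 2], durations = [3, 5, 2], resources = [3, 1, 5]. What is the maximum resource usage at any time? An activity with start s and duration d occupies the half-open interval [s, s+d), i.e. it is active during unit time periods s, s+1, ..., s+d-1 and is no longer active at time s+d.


Each activity i is active on [start_i, start_i + duration_i).
Compute total resource usage per time slot:
  t=0: active resources = [1], total = 1
  t=1: active resources = [1], total = 1
  t=2: active resources = [1, 5], total = 6
  t=3: active resources = [3, 1, 5], total = 9
  t=4: active resources = [3, 1], total = 4
  t=5: active resources = [3], total = 3
Peak resource demand = 9

9


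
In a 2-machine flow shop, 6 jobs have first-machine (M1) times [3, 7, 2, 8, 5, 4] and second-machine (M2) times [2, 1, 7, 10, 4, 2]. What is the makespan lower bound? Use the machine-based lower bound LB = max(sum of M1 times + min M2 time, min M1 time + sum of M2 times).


LB1 = sum(M1 times) + min(M2 times) = 29 + 1 = 30
LB2 = min(M1 times) + sum(M2 times) = 2 + 26 = 28
Lower bound = max(LB1, LB2) = max(30, 28) = 30

30


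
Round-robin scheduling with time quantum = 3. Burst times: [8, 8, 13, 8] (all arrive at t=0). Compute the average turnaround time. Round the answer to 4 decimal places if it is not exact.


Time quantum = 3
Execution trace:
  J1 runs 3 units, time = 3
  J2 runs 3 units, time = 6
  J3 runs 3 units, time = 9
  J4 runs 3 units, time = 12
  J1 runs 3 units, time = 15
  J2 runs 3 units, time = 18
  J3 runs 3 units, time = 21
  J4 runs 3 units, time = 24
  J1 runs 2 units, time = 26
  J2 runs 2 units, time = 28
  J3 runs 3 units, time = 31
  J4 runs 2 units, time = 33
  J3 runs 3 units, time = 36
  J3 runs 1 units, time = 37
Finish times: [26, 28, 37, 33]
Average turnaround = 124/4 = 31.0

31.0


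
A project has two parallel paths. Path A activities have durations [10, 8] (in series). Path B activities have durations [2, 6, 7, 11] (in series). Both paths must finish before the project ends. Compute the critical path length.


Path A total = 10 + 8 = 18
Path B total = 2 + 6 + 7 + 11 = 26
Critical path = longest path = max(18, 26) = 26

26


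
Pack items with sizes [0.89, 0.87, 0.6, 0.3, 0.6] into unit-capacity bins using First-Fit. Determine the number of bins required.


Place items sequentially using First-Fit:
  Item 0.89 -> new Bin 1
  Item 0.87 -> new Bin 2
  Item 0.6 -> new Bin 3
  Item 0.3 -> Bin 3 (now 0.9)
  Item 0.6 -> new Bin 4
Total bins used = 4

4


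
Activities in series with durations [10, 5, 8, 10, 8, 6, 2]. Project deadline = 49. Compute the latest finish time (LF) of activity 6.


LF(activity 6) = deadline - sum of successor durations
Successors: activities 7 through 7 with durations [2]
Sum of successor durations = 2
LF = 49 - 2 = 47

47


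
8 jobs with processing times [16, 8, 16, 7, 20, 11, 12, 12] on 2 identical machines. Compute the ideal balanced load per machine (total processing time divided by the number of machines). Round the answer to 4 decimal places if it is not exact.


Total processing time = 16 + 8 + 16 + 7 + 20 + 11 + 12 + 12 = 102
Number of machines = 2
Ideal balanced load = 102 / 2 = 51.0

51.0


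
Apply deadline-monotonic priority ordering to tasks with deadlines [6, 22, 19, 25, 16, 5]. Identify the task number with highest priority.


Sort tasks by relative deadline (ascending):
  Task 6: deadline = 5
  Task 1: deadline = 6
  Task 5: deadline = 16
  Task 3: deadline = 19
  Task 2: deadline = 22
  Task 4: deadline = 25
Priority order (highest first): [6, 1, 5, 3, 2, 4]
Highest priority task = 6

6


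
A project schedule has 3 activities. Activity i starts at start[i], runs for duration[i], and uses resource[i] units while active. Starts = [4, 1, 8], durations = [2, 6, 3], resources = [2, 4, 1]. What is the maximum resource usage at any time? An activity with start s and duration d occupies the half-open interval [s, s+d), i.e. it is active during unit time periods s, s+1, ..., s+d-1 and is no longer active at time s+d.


Each activity i is active on [start_i, start_i + duration_i).
Compute total resource usage per time slot:
  t=0: active resources = [], total = 0
  t=1: active resources = [4], total = 4
  t=2: active resources = [4], total = 4
  t=3: active resources = [4], total = 4
  t=4: active resources = [2, 4], total = 6
  t=5: active resources = [2, 4], total = 6
  t=6: active resources = [4], total = 4
  t=7: active resources = [], total = 0
  t=8: active resources = [1], total = 1
  t=9: active resources = [1], total = 1
  t=10: active resources = [1], total = 1
Peak resource demand = 6

6


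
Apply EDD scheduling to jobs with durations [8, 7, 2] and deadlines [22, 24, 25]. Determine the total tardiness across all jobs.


Sort by due date (EDD order): [(8, 22), (7, 24), (2, 25)]
Compute completion times and tardiness:
  Job 1: p=8, d=22, C=8, tardiness=max(0,8-22)=0
  Job 2: p=7, d=24, C=15, tardiness=max(0,15-24)=0
  Job 3: p=2, d=25, C=17, tardiness=max(0,17-25)=0
Total tardiness = 0

0


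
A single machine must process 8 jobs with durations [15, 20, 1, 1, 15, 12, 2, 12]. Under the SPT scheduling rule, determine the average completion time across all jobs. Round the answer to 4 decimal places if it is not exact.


Sort jobs by processing time (SPT order): [1, 1, 2, 12, 12, 15, 15, 20]
Compute completion times sequentially:
  Job 1: processing = 1, completes at 1
  Job 2: processing = 1, completes at 2
  Job 3: processing = 2, completes at 4
  Job 4: processing = 12, completes at 16
  Job 5: processing = 12, completes at 28
  Job 6: processing = 15, completes at 43
  Job 7: processing = 15, completes at 58
  Job 8: processing = 20, completes at 78
Sum of completion times = 230
Average completion time = 230/8 = 28.75

28.75


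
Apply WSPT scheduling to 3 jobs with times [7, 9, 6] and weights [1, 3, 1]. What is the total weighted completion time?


Compute p/w ratios and sort ascending (WSPT): [(9, 3), (6, 1), (7, 1)]
Compute weighted completion times:
  Job (p=9,w=3): C=9, w*C=3*9=27
  Job (p=6,w=1): C=15, w*C=1*15=15
  Job (p=7,w=1): C=22, w*C=1*22=22
Total weighted completion time = 64

64


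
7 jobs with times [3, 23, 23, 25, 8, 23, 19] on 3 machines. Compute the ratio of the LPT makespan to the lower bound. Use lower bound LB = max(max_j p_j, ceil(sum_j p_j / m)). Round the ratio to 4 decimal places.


LPT order: [25, 23, 23, 23, 19, 8, 3]
Machine loads after assignment: [36, 46, 42]
LPT makespan = 46
Lower bound = max(max_job, ceil(total/3)) = max(25, 42) = 42
Ratio = 46 / 42 = 1.0952

1.0952


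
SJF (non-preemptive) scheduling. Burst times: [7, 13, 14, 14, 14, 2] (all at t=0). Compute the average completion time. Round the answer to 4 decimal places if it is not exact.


SJF order (ascending): [2, 7, 13, 14, 14, 14]
Completion times:
  Job 1: burst=2, C=2
  Job 2: burst=7, C=9
  Job 3: burst=13, C=22
  Job 4: burst=14, C=36
  Job 5: burst=14, C=50
  Job 6: burst=14, C=64
Average completion = 183/6 = 30.5

30.5


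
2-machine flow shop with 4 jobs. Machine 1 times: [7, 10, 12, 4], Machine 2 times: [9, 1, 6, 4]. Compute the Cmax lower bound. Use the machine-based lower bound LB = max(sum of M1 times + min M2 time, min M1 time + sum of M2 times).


LB1 = sum(M1 times) + min(M2 times) = 33 + 1 = 34
LB2 = min(M1 times) + sum(M2 times) = 4 + 20 = 24
Lower bound = max(LB1, LB2) = max(34, 24) = 34

34


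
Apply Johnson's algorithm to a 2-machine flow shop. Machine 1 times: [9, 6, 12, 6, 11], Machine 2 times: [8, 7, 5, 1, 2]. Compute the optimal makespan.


Apply Johnson's rule:
  Group 1 (a <= b): [(2, 6, 7)]
  Group 2 (a > b): [(1, 9, 8), (3, 12, 5), (5, 11, 2), (4, 6, 1)]
Optimal job order: [2, 1, 3, 5, 4]
Schedule:
  Job 2: M1 done at 6, M2 done at 13
  Job 1: M1 done at 15, M2 done at 23
  Job 3: M1 done at 27, M2 done at 32
  Job 5: M1 done at 38, M2 done at 40
  Job 4: M1 done at 44, M2 done at 45
Makespan = 45

45


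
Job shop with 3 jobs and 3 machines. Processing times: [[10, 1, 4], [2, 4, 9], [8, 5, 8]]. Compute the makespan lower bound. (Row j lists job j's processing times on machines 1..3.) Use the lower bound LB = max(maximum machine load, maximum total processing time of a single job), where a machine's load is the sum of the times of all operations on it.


Machine loads:
  Machine 1: 10 + 2 + 8 = 20
  Machine 2: 1 + 4 + 5 = 10
  Machine 3: 4 + 9 + 8 = 21
Max machine load = 21
Job totals:
  Job 1: 15
  Job 2: 15
  Job 3: 21
Max job total = 21
Lower bound = max(21, 21) = 21

21


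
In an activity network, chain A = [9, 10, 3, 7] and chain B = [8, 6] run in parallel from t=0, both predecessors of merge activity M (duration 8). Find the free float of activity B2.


ES(B2) = sum of predecessors on chain B = 8
EF(B2) = ES + duration = 8 + 6 = 14
Successor of B2 is M. ES(M) = max(sum(A), sum(B)) = max(29, 14) = 29
Free float = ES(successor) - EF(current) = 29 - 14 = 15

15


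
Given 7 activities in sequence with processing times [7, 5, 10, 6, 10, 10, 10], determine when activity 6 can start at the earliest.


Activity 6 starts after activities 1 through 5 complete.
Predecessor durations: [7, 5, 10, 6, 10]
ES = 7 + 5 + 10 + 6 + 10 = 38

38


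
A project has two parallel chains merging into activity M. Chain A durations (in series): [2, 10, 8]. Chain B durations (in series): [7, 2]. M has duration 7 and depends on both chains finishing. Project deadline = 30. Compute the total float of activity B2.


Forward pass: ES(B2) = sum of predecessors on chain B = 7
EF = ES + duration = 7 + 2 = 9
Backward pass: LF(M) = deadline = 30; LS(M) = 30 - 7 = 23
LF(B2) = LS(M) - sum(successors on chain B) = 23 - 0 = 23
LS = LF - duration = 23 - 2 = 21
Total float = LS - ES = 21 - 7 = 14

14


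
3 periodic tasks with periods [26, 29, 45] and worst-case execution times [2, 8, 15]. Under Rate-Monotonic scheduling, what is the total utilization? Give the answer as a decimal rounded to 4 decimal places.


Compute individual utilizations (exact fractions):
  Task 1: C/T = 2/26 = 1/13 (approx. 0.0769)
  Task 2: C/T = 8/29 (approx. 0.2759)
  Task 3: C/T = 15/45 = 1/3 (approx. 0.3333)
Total utilization U = 1/13 + 8/29 + 1/3 = 776/1131
Rounded to 4 decimal places: U = 0.6861
RM (Liu & Layland) bound for 3 tasks = 0.779763; compare with U = 776/1131 (approx. 0.686118)
U <= bound, so schedulable by RM sufficient condition.

0.6861


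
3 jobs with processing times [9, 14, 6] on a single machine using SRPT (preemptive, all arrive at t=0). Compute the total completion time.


Since all jobs arrive at t=0, SRPT equals SPT ordering.
SPT order: [6, 9, 14]
Completion times:
  Job 1: p=6, C=6
  Job 2: p=9, C=15
  Job 3: p=14, C=29
Total completion time = 6 + 15 + 29 = 50

50


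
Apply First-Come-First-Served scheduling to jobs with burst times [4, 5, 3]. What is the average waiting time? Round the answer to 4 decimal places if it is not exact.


FCFS order (as given): [4, 5, 3]
Waiting times:
  Job 1: wait = 0
  Job 2: wait = 4
  Job 3: wait = 9
Sum of waiting times = 13
Average waiting time = 13/3 = 4.3333

4.3333


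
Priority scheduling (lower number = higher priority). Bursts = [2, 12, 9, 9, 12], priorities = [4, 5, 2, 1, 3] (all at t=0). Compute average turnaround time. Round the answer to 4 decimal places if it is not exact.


Sort by priority (ascending = highest first):
Order: [(1, 9), (2, 9), (3, 12), (4, 2), (5, 12)]
Completion times:
  Priority 1, burst=9, C=9
  Priority 2, burst=9, C=18
  Priority 3, burst=12, C=30
  Priority 4, burst=2, C=32
  Priority 5, burst=12, C=44
Average turnaround = 133/5 = 26.6

26.6


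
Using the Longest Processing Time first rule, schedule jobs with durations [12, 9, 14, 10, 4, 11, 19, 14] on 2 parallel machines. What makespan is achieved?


Sort jobs in decreasing order (LPT): [19, 14, 14, 12, 11, 10, 9, 4]
Assign each job to the least loaded machine:
  Machine 1: jobs [19, 12, 10, 4], load = 45
  Machine 2: jobs [14, 14, 11, 9], load = 48
Makespan = max load = 48

48


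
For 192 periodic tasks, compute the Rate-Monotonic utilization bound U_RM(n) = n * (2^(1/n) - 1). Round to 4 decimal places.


Compute 2^(1/192) = 1.0036166660
Subtract 1: 1.0036166660 - 1 = 0.0036166660
Multiply by n: 192 * 0.0036166660 = 0.6943998720
Round to 4 dp: 0.6944

0.6944


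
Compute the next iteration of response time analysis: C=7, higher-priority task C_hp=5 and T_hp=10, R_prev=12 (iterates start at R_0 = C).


R_next = C + ceil(R_prev / T_hp) * C_hp
ceil(12 / 10) = ceil(1.2) = 2
Interference = 2 * 5 = 10
R_next = 7 + 10 = 17

17


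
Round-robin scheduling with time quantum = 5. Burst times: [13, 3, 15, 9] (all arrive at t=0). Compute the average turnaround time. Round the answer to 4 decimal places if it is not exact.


Time quantum = 5
Execution trace:
  J1 runs 5 units, time = 5
  J2 runs 3 units, time = 8
  J3 runs 5 units, time = 13
  J4 runs 5 units, time = 18
  J1 runs 5 units, time = 23
  J3 runs 5 units, time = 28
  J4 runs 4 units, time = 32
  J1 runs 3 units, time = 35
  J3 runs 5 units, time = 40
Finish times: [35, 8, 40, 32]
Average turnaround = 115/4 = 28.75

28.75


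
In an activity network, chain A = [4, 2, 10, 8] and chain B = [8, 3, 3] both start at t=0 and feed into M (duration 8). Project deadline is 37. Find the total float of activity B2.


Forward pass: ES(B2) = sum of predecessors on chain B = 8
EF = ES + duration = 8 + 3 = 11
Backward pass: LF(M) = deadline = 37; LS(M) = 37 - 8 = 29
LF(B2) = LS(M) - sum(successors on chain B) = 29 - 3 = 26
LS = LF - duration = 26 - 3 = 23
Total float = LS - ES = 23 - 8 = 15

15


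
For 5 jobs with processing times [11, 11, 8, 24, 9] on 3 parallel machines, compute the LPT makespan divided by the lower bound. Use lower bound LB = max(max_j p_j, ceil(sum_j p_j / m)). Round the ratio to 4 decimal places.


LPT order: [24, 11, 11, 9, 8]
Machine loads after assignment: [24, 20, 19]
LPT makespan = 24
Lower bound = max(max_job, ceil(total/3)) = max(24, 21) = 24
Ratio = 24 / 24 = 1.0

1.0


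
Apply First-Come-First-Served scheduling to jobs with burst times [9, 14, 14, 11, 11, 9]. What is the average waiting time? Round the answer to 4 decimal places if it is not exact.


FCFS order (as given): [9, 14, 14, 11, 11, 9]
Waiting times:
  Job 1: wait = 0
  Job 2: wait = 9
  Job 3: wait = 23
  Job 4: wait = 37
  Job 5: wait = 48
  Job 6: wait = 59
Sum of waiting times = 176
Average waiting time = 176/6 = 29.3333

29.3333


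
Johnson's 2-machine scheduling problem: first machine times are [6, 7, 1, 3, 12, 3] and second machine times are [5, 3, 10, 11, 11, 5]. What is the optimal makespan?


Apply Johnson's rule:
  Group 1 (a <= b): [(3, 1, 10), (4, 3, 11), (6, 3, 5)]
  Group 2 (a > b): [(5, 12, 11), (1, 6, 5), (2, 7, 3)]
Optimal job order: [3, 4, 6, 5, 1, 2]
Schedule:
  Job 3: M1 done at 1, M2 done at 11
  Job 4: M1 done at 4, M2 done at 22
  Job 6: M1 done at 7, M2 done at 27
  Job 5: M1 done at 19, M2 done at 38
  Job 1: M1 done at 25, M2 done at 43
  Job 2: M1 done at 32, M2 done at 46
Makespan = 46

46


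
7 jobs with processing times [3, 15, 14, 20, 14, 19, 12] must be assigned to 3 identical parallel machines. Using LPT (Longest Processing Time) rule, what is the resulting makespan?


Sort jobs in decreasing order (LPT): [20, 19, 15, 14, 14, 12, 3]
Assign each job to the least loaded machine:
  Machine 1: jobs [20, 12], load = 32
  Machine 2: jobs [19, 14], load = 33
  Machine 3: jobs [15, 14, 3], load = 32
Makespan = max load = 33

33


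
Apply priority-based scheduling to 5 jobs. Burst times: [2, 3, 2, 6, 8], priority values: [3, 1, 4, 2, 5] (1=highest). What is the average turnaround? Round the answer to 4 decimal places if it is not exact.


Sort by priority (ascending = highest first):
Order: [(1, 3), (2, 6), (3, 2), (4, 2), (5, 8)]
Completion times:
  Priority 1, burst=3, C=3
  Priority 2, burst=6, C=9
  Priority 3, burst=2, C=11
  Priority 4, burst=2, C=13
  Priority 5, burst=8, C=21
Average turnaround = 57/5 = 11.4

11.4


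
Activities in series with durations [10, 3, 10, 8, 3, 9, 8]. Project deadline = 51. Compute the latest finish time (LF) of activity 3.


LF(activity 3) = deadline - sum of successor durations
Successors: activities 4 through 7 with durations [8, 3, 9, 8]
Sum of successor durations = 28
LF = 51 - 28 = 23

23


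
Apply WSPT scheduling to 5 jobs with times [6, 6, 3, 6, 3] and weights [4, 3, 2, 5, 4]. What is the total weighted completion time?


Compute p/w ratios and sort ascending (WSPT): [(3, 4), (6, 5), (6, 4), (3, 2), (6, 3)]
Compute weighted completion times:
  Job (p=3,w=4): C=3, w*C=4*3=12
  Job (p=6,w=5): C=9, w*C=5*9=45
  Job (p=6,w=4): C=15, w*C=4*15=60
  Job (p=3,w=2): C=18, w*C=2*18=36
  Job (p=6,w=3): C=24, w*C=3*24=72
Total weighted completion time = 225

225


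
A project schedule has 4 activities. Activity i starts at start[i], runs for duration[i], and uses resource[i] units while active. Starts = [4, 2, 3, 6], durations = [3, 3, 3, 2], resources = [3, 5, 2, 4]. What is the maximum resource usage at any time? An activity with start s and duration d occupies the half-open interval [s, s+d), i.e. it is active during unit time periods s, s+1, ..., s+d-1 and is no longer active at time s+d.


Each activity i is active on [start_i, start_i + duration_i).
Compute total resource usage per time slot:
  t=0: active resources = [], total = 0
  t=1: active resources = [], total = 0
  t=2: active resources = [5], total = 5
  t=3: active resources = [5, 2], total = 7
  t=4: active resources = [3, 5, 2], total = 10
  t=5: active resources = [3, 2], total = 5
  t=6: active resources = [3, 4], total = 7
  t=7: active resources = [4], total = 4
Peak resource demand = 10

10


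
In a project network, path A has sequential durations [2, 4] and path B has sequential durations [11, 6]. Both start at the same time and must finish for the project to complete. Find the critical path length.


Path A total = 2 + 4 = 6
Path B total = 11 + 6 = 17
Critical path = longest path = max(6, 17) = 17

17


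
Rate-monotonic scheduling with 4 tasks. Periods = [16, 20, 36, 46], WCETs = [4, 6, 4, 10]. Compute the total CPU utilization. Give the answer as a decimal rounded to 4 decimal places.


Compute individual utilizations (exact fractions):
  Task 1: C/T = 4/16 = 1/4 (approx. 0.25)
  Task 2: C/T = 6/20 = 3/10 (approx. 0.3)
  Task 3: C/T = 4/36 = 1/9 (approx. 0.1111)
  Task 4: C/T = 10/46 = 5/23 (approx. 0.2174)
Total utilization U = 1/4 + 3/10 + 1/9 + 5/23 = 3637/4140
Rounded to 4 decimal places: U = 0.8785
RM (Liu & Layland) bound for 4 tasks = 0.756828; compare with U = 3637/4140 (approx. 0.878502)
bound < U <= 1, so the RM sufficient condition is not met (inconclusive; an exact test such as response-time analysis is needed).

0.8785
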